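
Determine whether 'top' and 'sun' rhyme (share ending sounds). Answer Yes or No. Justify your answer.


Rime (stressed vowel + following sounds) of 'top': -op = /ɒp/
Rime of 'sun': -un = /ʌn/
/ɒp/ and /ʌn/ are different ending sounds, so the words do not rhyme.

No


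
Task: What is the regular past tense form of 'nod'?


Apply rule: Double final consonant and add -ed. 'nod' becomes 'nodded'.

nodded


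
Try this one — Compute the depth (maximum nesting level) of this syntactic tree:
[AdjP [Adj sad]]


Count bracket nesting levels:
'[' at pos 0: depth = 1
'[' at pos 6: depth = 2
Maximum depth reached: 2

2


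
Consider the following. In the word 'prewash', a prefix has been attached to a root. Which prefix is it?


The word 'prewash' = 'pre' (prefix) + 'wash' (root). The prefix is 'pre'.

pre


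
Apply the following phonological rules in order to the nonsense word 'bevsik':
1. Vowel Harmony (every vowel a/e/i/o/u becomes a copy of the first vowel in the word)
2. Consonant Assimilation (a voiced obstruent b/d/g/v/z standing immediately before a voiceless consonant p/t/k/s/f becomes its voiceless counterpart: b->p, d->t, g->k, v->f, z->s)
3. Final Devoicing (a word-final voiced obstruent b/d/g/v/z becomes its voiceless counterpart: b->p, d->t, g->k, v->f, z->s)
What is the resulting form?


Starting form: 'bevsik'
Rule 1: Vowel Harmony: all vowels become 'e' (matching first vowel). 'bevsik' -> 'bevsek'
Rule 2: Consonant Assimilation: voiced obstruent before voiceless consonant becomes voiceless ('vs' -> 'fs'). 'bevsek' -> 'befsek'
Rule 3: Final Devoicing: final consonant 'k' is not one of the voiced obstruents b/d/g/v/z. No change.
Final form: 'befsek'

befsek


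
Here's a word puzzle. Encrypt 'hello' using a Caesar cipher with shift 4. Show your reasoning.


Shift each letter by 4: h -> l, e -> i, l -> p, l -> p, o -> s. Result: 'lipps'.

lipps


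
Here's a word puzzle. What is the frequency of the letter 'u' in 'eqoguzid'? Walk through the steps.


Letter 'u' in 'eqoguzid': found at position(s) 5 = 1 occurrence(s).

1


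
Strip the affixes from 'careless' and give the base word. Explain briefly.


Remove suffix '-less' from 'careless' to get root 'care'.

care


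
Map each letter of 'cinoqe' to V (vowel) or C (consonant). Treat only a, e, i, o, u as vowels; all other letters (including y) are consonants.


Letter mapping: c = C, i = V, n = C, o = V, q = C, e = V.

CVCVCV


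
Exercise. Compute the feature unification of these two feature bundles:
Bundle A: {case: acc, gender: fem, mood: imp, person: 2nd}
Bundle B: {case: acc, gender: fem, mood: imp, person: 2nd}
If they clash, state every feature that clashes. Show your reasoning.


Compare features:
case: A=acc vs B=acc -> unified: acc
gender: A=fem vs B=fem -> unified: fem
mood: A=imp vs B=imp -> unified: imp
person: A=2nd vs B=2nd -> unified: 2nd
No clashes found.

Unified: {case: acc, gender: fem, mood: imp, person: 2nd}


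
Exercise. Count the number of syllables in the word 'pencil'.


Break 'pencil' into syllables: pen-cil -> pen | cil = 2 syllables

2 syllables


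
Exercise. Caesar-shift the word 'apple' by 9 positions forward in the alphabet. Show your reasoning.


Shift each letter by 9: a -> j, p -> y, p -> y, l -> u, e -> n. Result: 'jyyun'.

jyyun


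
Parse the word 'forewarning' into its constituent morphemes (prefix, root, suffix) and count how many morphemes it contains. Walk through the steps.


Step 1: Identify prefix: 'fore' (meaning: before/front)
Step 2: Identify root: 'warn'
Step 3: Identify suffix(es): 'ing'
Decomposition: fore- (prefix: before/front) + warn (root) + -ing (suffix: ongoing action)
Total morphemes: 3

3 morphemes (fore- (prefix: before/front) + warn (root) + -ing (suffix: ongoing action))


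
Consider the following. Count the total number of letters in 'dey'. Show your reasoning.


Spell out 'dey' and number each letter: d(1), e(2), y(3). Total: 3 letters.

3


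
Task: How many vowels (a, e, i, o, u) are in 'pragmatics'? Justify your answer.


Vowels in 'pragmatics': a, a, i = 3 vowels.

3


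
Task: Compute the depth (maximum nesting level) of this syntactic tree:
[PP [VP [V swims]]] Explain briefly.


Count bracket nesting levels:
'[' at pos 0: depth = 1
'[' at pos 4: depth = 2
'[' at pos 8: depth = 3
Maximum depth reached: 3

3


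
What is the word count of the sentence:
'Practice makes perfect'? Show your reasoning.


Split into words: Practice | makes | perfect = 3 words.

3


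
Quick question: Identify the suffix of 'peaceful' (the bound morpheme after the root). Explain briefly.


The word 'peaceful' = 'peace' (root) + '-ful' (suffix). The suffix is '-ful'.

ful


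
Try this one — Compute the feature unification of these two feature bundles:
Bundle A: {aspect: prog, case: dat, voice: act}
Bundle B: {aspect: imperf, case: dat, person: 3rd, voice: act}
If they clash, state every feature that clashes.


Compare features:
aspect: A=prog vs B=imperf -> CLASH
case: A=dat vs B=dat -> unified: dat
person: A=_ vs B=3rd -> unified: 3rd
voice: A=act vs B=act -> unified: act
Clash detected on feature 'aspect' (prog vs imperf); unification fails.

CLASH on 'aspect' (prog vs imperf)


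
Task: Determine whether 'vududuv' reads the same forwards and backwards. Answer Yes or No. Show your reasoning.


Forward: 'vududuv'
Reversed: 'vududuv'
They are identical.

Yes


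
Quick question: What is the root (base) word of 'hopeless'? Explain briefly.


Remove suffix '-less' from 'hopeless' to get root 'hope'.

hope


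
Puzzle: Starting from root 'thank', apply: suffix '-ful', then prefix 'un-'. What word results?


Step 1: Add suffix '-ful' to 'thank' = 'thankful'
Step 2: Add prefix 'un-' to 'thankful' = 'unthankful'

unthankful


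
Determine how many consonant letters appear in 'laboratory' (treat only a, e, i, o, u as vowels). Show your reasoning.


Consonants in 'laboratory': l, b, r, t, r, y = 6 consonants.

6


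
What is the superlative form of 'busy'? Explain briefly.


Apply superlative formation (consonant + y: change y to i, add -est): 'busy' -> 'busiest'.

busiest


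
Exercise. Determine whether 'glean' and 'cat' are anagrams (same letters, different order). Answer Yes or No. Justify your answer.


Sorted letters of 'glean': 'aegln'
Sorted letters of 'cat': 'act'
They do not match.

No


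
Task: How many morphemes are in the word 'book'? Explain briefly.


Decomposition: book (free morpheme) = 1 morpheme(s)

1 morphemes


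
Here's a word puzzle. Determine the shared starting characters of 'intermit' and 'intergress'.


Compare from the start: 5 characters match: 'inter'. Mismatch at position 6: 'm' vs 'g'.

inter


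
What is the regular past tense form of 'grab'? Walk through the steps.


Apply rule: Double final consonant and add -ed. 'grab' becomes 'grabbed'.

grabbed


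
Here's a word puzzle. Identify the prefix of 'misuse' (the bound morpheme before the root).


The word 'misuse' = 'mis' (prefix) + 'use' (root). The prefix is 'mis'.

mis


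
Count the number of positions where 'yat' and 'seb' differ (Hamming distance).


Alignment:
Position 1: 'y' vs 's' = DIFFER
Position 2: 'a' vs 'e' = DIFFER
Position 3: 't' vs 'b' = DIFFER
Total differences: 3

3


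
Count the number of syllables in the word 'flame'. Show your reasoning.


Break 'flame' into syllables: flame -> flame = 1 syllable

1 syllable


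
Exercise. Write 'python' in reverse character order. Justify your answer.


Reverse 'python' character by character: 'nohtyp'.

nohtyp


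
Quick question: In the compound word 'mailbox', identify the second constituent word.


Split 'mailbox' into 'mail' + 'box'. The second part is 'box'.

box


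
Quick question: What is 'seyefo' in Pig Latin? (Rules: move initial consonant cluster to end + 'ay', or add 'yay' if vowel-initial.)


'seyefo': move consonant cluster 's' to end and add 'ay': 'eyefosay'.

eyefosay


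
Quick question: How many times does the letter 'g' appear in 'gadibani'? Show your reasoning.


Letter 'g' in 'gadibani': found at position(s) 1 = 1 occurrence(s).

1


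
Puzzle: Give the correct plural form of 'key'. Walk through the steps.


Apply rule: Add -s. 'key' becomes 'keys'.

keys


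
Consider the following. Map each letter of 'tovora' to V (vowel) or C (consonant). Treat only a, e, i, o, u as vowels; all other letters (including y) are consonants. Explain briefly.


Letter mapping: t = C, o = V, v = C, o = V, r = C, a = V.

CVCVCV


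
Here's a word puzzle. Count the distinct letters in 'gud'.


Unique letters in 'gud': {d, g, u} = 3 distinct letters.

3


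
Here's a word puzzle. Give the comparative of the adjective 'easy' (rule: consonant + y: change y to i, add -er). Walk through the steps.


Apply comparative formation (consonant + y: change y to i, add -er): 'easy' -> 'easier'.

easier


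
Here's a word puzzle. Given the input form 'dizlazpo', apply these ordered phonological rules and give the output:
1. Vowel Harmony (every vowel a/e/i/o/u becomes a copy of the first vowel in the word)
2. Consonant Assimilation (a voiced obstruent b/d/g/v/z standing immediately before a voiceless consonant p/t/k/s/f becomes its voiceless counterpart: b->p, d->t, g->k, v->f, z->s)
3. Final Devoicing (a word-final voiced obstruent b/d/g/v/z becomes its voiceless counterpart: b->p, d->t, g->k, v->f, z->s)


Starting form: 'dizlazpo'
Rule 1: Vowel Harmony: all vowels become 'i' (matching first vowel). 'dizlazpo' -> 'dizlizpi'
Rule 2: Consonant Assimilation: voiced obstruent before voiceless consonant becomes voiceless ('zp' -> 'sp'). 'dizlizpi' -> 'dizlispi'
Rule 3: Final Devoicing: the word ends in the vowel 'i', not a consonant. No change.
Final form: 'dizlispi'

dizlispi


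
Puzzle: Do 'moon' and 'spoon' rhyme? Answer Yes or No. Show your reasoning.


Rime (stressed vowel + following sounds) of 'moon': -oon = /uːn/
Rime of 'spoon': -oon = /uːn/
/uːn/ and /uːn/ are the same ending sound, so the words rhyme.

Yes


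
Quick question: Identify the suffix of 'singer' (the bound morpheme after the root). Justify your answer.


The word 'singer' = 'sing' (root) + '-er' (suffix). The suffix is '-er'.

er


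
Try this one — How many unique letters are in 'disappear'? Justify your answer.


Unique letters in 'disappear': {a, d, e, i, p, r, s} = 7 distinct letters.

7


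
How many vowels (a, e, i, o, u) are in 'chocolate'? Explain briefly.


Vowels in 'chocolate': o, o, a, e = 4 vowels.

4


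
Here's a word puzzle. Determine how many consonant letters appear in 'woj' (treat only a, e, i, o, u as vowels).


Consonants in 'woj': w, j = 2 consonants.

2


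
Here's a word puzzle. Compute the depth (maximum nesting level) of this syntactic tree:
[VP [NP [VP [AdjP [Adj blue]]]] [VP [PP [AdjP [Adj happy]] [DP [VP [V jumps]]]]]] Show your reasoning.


Count bracket nesting levels:
'[' at pos 0: depth = 1
'[' at pos 4: depth = 2
'[' at pos 8: depth = 3
'[' at pos 12: depth = 4
'[' at pos 18: depth = 5
'[' at pos 32: depth = 2
'[' at pos 36: depth = 3
'[' at pos 40: depth = 4
'[' at pos 46: depth = 5
'[' at pos 59: depth = 4
'[' at pos 63: depth = 5
'[' at pos 67: depth = 6
Maximum depth reached: 6

6


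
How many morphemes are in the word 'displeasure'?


Decomposition: dis- (prefix) + please (root) + -ure (suffix) = 3 morpheme(s)

3 morphemes


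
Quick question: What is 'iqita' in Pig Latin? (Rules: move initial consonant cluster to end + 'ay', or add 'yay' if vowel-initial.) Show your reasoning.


'iqita' starts with a vowel, so add 'yay': 'iqitayay'.

iqitayay


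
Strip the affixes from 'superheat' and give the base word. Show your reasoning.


Remove prefix 'super' from 'superheat' to get root 'heat'.

heat


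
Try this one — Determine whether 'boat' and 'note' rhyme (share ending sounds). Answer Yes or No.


Rime (stressed vowel + following sounds) of 'boat': -oat = /oʊt/
Rime of 'note': -ote = /oʊt/
/oʊt/ and /oʊt/ are the same ending sound, so the words rhyme.

Yes


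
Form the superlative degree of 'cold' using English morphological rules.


Apply superlative formation (add -est): 'cold' -> 'coldest'.

coldest


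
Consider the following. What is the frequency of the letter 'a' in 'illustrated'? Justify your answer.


Letter 'a' in 'illustrated': found at position(s) 8 = 1 occurrence(s).

1


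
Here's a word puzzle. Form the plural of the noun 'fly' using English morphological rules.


Apply rule: Change -y to -ies (consonant + y). 'fly' becomes 'flies'.

flies


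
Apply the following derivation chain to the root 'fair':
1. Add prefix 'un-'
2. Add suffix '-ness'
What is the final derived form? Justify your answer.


Step 1: Add prefix 'un-' to 'fair' = 'unfair'
Step 2: Add suffix '-ness' to 'unfair' = 'unfairness'

unfairness


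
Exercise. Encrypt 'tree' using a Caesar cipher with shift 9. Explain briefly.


Shift each letter by 9: t -> c, r -> a, e -> n, e -> n. Result: 'cann'.

cann


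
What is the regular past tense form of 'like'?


Apply rule: Add -d (word ends in -e). 'like' becomes 'liked'.

liked


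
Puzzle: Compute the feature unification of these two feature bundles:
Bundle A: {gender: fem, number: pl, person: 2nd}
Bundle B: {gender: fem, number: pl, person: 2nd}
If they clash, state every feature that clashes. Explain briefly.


Compare features:
gender: A=fem vs B=fem -> unified: fem
number: A=pl vs B=pl -> unified: pl
person: A=2nd vs B=2nd -> unified: 2nd
No clashes found.

Unified: {gender: fem, number: pl, person: 2nd}


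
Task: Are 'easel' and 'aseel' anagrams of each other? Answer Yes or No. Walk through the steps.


Sorted letters of 'easel': 'aeels'
Sorted letters of 'aseel': 'aeels'
They match.

Yes


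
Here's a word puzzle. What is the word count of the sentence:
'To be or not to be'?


Split into words: To | be | or | not | to | be = 6 words.

6


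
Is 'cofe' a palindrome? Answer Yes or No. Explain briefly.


Forward: 'cofe'
Reversed: 'efoc'
They differ.

No


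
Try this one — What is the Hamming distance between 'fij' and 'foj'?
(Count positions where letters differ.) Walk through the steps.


Alignment:
Position 1: 'f' vs 'f' = match
Position 2: 'i' vs 'o' = DIFFER
Position 3: 'j' vs 'j' = match
Total differences: 1

1


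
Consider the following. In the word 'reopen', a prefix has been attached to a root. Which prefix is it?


The word 'reopen' = 're' (prefix) + 'open' (root). The prefix is 're'.

re


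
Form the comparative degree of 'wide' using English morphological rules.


Apply comparative formation (ends in e: add -r): 'wide' -> 'wider'.

wider


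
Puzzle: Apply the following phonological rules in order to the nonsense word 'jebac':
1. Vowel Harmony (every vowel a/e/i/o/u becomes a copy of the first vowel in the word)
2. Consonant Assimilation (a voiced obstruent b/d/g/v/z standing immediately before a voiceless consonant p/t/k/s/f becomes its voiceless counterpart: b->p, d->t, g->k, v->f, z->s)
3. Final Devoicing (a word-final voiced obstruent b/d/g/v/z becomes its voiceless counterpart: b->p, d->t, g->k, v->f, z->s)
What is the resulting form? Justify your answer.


Starting form: 'jebac'
Rule 1: Vowel Harmony: all vowels become 'e' (matching first vowel). 'jebac' -> 'jebec'
Rule 2: Consonant Assimilation: no voiced obstruent (b/d/g/v/z) stands immediately before a voiceless consonant (p/t/k/s/f). No change.
Rule 3: Final Devoicing: final consonant 'c' is not one of the voiced obstruents b/d/g/v/z. No change.
Final form: 'jebec'

jebec


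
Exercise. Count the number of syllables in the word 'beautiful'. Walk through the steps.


Break 'beautiful' into syllables: beau-ti-ful -> beau | ti | ful = 3 syllables

3 syllables


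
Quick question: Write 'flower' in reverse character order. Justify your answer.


Reverse 'flower' character by character: 'rewolf'.

rewolf


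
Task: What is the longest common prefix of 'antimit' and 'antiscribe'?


Compare from the start: 4 characters match: 'anti'. Mismatch at position 5: 'm' vs 's'.

anti


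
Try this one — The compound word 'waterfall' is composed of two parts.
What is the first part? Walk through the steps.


Split 'waterfall' into 'water' + 'fall'. The first part is 'water'.

water


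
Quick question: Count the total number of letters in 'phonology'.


Spell out 'phonology' and number each letter: p(1), h(2), o(3), n(4), o(5), l(6), o(7), g(8), y(9). Total: 9 letters.

9


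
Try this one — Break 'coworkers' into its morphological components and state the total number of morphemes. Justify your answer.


Step 1: Identify prefix: 'co' (meaning: together)
Step 2: Identify root: 'work'
Step 3: Identify suffix(es): 'er, s'
Decomposition: co- (prefix: together) + work (root) + -er (suffix: one who) + -s (plural)
Total morphemes: 4

4 morphemes (co- (prefix: together) + work (root) + -er (suffix: one who) + -s (plural))


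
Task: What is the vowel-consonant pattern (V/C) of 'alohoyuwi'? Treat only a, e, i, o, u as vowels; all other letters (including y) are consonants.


Letter mapping: a = V, l = C, o = V, h = C, o = V, y = C, u = V, w = C, i = V.

VCVCVCVCV


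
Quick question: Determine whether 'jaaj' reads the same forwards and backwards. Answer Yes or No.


Forward: 'jaaj'
Reversed: 'jaaj'
They are identical.

Yes


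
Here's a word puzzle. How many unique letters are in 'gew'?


Unique letters in 'gew': {e, g, w} = 3 distinct letters.

3


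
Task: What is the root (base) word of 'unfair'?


Remove prefix 'un' from 'unfair' to get root 'fair'.

fair


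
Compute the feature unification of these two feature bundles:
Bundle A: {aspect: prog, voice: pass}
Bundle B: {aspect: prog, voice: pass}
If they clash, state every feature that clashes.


Compare features:
aspect: A=prog vs B=prog -> unified: prog
voice: A=pass vs B=pass -> unified: pass
No clashes found.

Unified: {aspect: prog, voice: pass}


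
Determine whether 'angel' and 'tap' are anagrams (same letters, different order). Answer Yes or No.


Sorted letters of 'angel': 'aegln'
Sorted letters of 'tap': 'apt'
They do not match.

No


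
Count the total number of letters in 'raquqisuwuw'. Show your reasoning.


Spell out 'raquqisuwuw' and number each letter: r(1), a(2), q(3), u(4), q(5), i(6), s(7), u(8), w(9), u(10), w(11). Total: 11 letters.

11


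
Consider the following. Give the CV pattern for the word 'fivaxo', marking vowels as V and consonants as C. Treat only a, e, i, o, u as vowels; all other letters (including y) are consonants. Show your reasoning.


Letter mapping: f = C, i = V, v = C, a = V, x = C, o = V.

CVCVCV


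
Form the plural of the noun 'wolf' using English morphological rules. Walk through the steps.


Apply rule: Change -f to -ves. 'wolf' becomes 'wolves'.

wolves


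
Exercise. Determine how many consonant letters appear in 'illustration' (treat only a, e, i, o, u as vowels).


Consonants in 'illustration': l, l, s, t, r, t, n = 7 consonants.

7


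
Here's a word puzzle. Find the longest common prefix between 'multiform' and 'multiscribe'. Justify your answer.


Compare from the start: 5 characters match: 'multi'. Mismatch at position 6: 'f' vs 's'.

multi


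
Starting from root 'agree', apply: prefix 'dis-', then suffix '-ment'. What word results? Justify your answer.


Step 1: Add prefix 'dis-' to 'agree' = 'disagree'
Step 2: Add suffix '-ment' to 'disagree' = 'disagreement'

disagreement


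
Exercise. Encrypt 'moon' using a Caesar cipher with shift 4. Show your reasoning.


Shift each letter by 4: m -> q, o -> s, o -> s, n -> r. Result: 'qssr'.

qssr


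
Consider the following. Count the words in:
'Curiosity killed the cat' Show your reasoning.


Split into words: Curiosity | killed | the | cat = 4 words.

4


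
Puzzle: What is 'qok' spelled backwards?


Reverse 'qok' character by character: 'koq'.

koq


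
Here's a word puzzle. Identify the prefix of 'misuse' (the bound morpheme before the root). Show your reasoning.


The word 'misuse' = 'mis' (prefix) + 'use' (root). The prefix is 'mis'.

mis


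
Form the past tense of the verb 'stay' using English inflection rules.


Apply rule: Add -ed. 'stay' becomes 'stayed'.

stayed


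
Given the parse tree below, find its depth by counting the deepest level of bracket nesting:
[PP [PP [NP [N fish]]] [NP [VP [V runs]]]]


Count bracket nesting levels:
'[' at pos 0: depth = 1
'[' at pos 4: depth = 2
'[' at pos 8: depth = 3
'[' at pos 12: depth = 4
'[' at pos 23: depth = 2
'[' at pos 27: depth = 3
'[' at pos 31: depth = 4
Maximum depth reached: 4

4


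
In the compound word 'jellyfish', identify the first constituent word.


Split 'jellyfish' into 'jelly' + 'fish'. The first part is 'jelly'.

jelly


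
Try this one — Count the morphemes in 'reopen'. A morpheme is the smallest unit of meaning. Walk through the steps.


Decomposition: re- (prefix) + open (root) = 2 morpheme(s)

2 morphemes


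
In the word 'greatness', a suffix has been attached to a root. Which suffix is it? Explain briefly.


The word 'greatness' = 'great' (root) + '-ness' (suffix). The suffix is '-ness'.

ness


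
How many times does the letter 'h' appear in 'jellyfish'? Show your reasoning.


Letter 'h' in 'jellyfish': found at position(s) 9 = 1 occurrence(s).

1


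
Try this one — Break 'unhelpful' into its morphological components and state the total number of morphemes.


Step 1: Identify prefix: 'un' (meaning: not/reverse)
Step 2: Identify root: 'help'
Step 3: Identify suffix(es): 'ful'
Decomposition: un- (prefix: not/reverse) + help (root) + -ful (suffix: full of)
Total morphemes: 3

3 morphemes (un- (prefix: not/reverse) + help (root) + -ful (suffix: full of))


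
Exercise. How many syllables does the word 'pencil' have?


Break 'pencil' into syllables: pen-cil -> pen | cil = 2 syllables

2 syllables


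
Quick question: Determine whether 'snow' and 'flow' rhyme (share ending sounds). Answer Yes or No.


Rime (stressed vowel + following sounds) of 'snow': -ow = /oʊ/
Rime of 'flow': -ow = /oʊ/
/oʊ/ and /oʊ/ are the same ending sound, so the words rhyme.

Yes


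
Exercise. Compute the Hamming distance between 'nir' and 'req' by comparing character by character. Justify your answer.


Alignment:
Position 1: 'n' vs 'r' = DIFFER
Position 2: 'i' vs 'e' = DIFFER
Position 3: 'r' vs 'q' = DIFFER
Total differences: 3

3


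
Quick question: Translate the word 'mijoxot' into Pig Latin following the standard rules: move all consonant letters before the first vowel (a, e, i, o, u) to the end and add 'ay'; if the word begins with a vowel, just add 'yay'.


'mijoxot': move consonant cluster 'm' to end and add 'ay': 'ijoxotmay'.

ijoxotmay


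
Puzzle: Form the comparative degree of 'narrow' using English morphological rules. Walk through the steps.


Apply comparative formation (add -er): 'narrow' -> 'narrower'.

narrower


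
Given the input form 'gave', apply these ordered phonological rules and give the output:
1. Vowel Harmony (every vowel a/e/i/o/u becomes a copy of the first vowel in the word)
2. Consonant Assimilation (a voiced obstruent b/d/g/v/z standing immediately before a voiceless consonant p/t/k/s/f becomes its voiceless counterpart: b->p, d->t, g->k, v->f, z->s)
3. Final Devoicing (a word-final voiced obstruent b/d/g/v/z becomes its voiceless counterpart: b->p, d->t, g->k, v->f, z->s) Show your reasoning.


Starting form: 'gave'
Rule 1: Vowel Harmony: all vowels become 'a' (matching first vowel). 'gave' -> 'gava'
Rule 2: Consonant Assimilation: no voiced obstruent (b/d/g/v/z) stands immediately before a voiceless consonant (p/t/k/s/f). No change.
Rule 3: Final Devoicing: the word ends in the vowel 'a', not a consonant. No change.
Final form: 'gava'

gava


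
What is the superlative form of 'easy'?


Apply superlative formation (consonant + y: change y to i, add -est): 'easy' -> 'easiest'.

easiest


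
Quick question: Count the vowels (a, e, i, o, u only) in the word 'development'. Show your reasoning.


Vowels in 'development': e, e, o, e = 4 vowels.

4


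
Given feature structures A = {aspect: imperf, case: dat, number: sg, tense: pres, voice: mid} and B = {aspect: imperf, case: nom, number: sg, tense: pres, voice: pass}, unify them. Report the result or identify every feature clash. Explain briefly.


Compare features:
aspect: A=imperf vs B=imperf -> unified: imperf
case: A=dat vs B=nom -> CLASH
number: A=sg vs B=sg -> unified: sg
tense: A=pres vs B=pres -> unified: pres
voice: A=mid vs B=pass -> CLASH
Clashes detected on features 'case' (dat vs nom) and 'voice' (mid vs pass); unification fails.

CLASH on 'case' (dat vs nom) and 'voice' (mid vs pass)


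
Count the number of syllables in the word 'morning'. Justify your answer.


Break 'morning' into syllables: morn-ing -> morn | ing = 2 syllables

2 syllables


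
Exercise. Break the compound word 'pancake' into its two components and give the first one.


Split 'pancake' into 'pan' + 'cake'. The first part is 'pan'.

pan


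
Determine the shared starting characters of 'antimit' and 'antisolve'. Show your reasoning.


Compare from the start: 4 characters match: 'anti'. Mismatch at position 5: 'm' vs 's'.

anti


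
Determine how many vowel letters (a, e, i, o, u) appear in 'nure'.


Vowels in 'nure': u, e = 2 vowels.

2


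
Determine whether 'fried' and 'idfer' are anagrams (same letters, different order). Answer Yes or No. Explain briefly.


Sorted letters of 'fried': 'defir'
Sorted letters of 'idfer': 'defir'
They match.

Yes


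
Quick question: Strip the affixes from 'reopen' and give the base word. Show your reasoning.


Remove prefix 're' from 'reopen' to get root 'open'.

open


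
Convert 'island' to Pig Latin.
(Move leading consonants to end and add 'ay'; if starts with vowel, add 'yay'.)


'island' starts with a vowel, so add 'yay': 'islandyay'.

islandyay


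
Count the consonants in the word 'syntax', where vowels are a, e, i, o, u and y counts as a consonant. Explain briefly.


Consonants in 'syntax': s, y, n, t, x = 5 consonants.

5


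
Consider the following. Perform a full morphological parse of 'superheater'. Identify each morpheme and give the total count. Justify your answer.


Step 1: Identify prefix: 'super' (meaning: above)
Step 2: Identify root: 'heat'
Step 3: Identify suffix(es): 'er'
Decomposition: super- (prefix: above) + heat (root) + -er (suffix: one who)
Total morphemes: 3

3 morphemes (super- (prefix: above) + heat (root) + -er (suffix: one who))


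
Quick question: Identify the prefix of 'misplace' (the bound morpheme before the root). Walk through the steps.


The word 'misplace' = 'mis' (prefix) + 'place' (root). The prefix is 'mis'.

mis


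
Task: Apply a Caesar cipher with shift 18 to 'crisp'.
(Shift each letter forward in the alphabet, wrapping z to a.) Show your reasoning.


Shift each letter by 18: c -> u, r -> j, i -> a, s -> k, p -> h. Result: 'ujakh'.

ujakh


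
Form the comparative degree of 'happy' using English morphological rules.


Apply comparative formation (consonant + y: change y to i, add -er): 'happy' -> 'happier'.

happier


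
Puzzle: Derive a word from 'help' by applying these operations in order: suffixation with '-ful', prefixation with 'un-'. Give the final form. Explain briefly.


Step 1: Add suffix '-ful' to 'help' = 'helpful'
Step 2: Add prefix 'un-' to 'helpful' = 'unhelpful'

unhelpful


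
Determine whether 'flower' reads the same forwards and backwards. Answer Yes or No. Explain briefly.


Forward: 'flower'
Reversed: 'rewolf'
They differ.

No


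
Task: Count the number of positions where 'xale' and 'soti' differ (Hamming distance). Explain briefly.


Alignment:
Position 1: 'x' vs 's' = DIFFER
Position 2: 'a' vs 'o' = DIFFER
Position 3: 'l' vs 't' = DIFFER
Position 4: 'e' vs 'i' = DIFFER
Total differences: 4

4


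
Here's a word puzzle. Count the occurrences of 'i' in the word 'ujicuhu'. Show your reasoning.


Letter 'i' in 'ujicuhu': found at position(s) 3 = 1 occurrence(s).

1


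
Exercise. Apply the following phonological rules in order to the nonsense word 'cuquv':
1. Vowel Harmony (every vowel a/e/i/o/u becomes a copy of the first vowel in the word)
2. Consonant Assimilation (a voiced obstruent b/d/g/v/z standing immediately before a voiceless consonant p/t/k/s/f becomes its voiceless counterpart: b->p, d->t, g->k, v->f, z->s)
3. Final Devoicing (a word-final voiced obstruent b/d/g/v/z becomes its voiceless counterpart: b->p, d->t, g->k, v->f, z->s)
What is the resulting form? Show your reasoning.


Starting form: 'cuquv'
Rule 1: Vowel Harmony: all vowels already match. No change.
Rule 2: Consonant Assimilation: no voiced obstruent (b/d/g/v/z) stands immediately before a voiceless consonant (p/t/k/s/f). No change.
Rule 3: Final Devoicing: word-final voiced obstruent 'v' becomes voiceless 'f'. 'cuquv' -> 'cuquf'
Final form: 'cuquf'

cuquf


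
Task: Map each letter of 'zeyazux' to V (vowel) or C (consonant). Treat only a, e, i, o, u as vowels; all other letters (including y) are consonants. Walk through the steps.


Letter mapping: z = C, e = V, y = C, a = V, z = C, u = V, x = C.

CVCVCVC


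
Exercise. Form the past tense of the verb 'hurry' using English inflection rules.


Apply rule: Change -y to -ied. 'hurry' becomes 'hurried'.

hurried


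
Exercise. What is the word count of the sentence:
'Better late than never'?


Split into words: Better | late | than | never = 4 words.

4


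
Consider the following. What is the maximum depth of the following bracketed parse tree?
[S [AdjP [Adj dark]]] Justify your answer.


Count bracket nesting levels:
'[' at pos 0: depth = 1
'[' at pos 3: depth = 2
'[' at pos 9: depth = 3
Maximum depth reached: 3

3


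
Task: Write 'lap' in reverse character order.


Reverse 'lap' character by character: 'pal'.

pal


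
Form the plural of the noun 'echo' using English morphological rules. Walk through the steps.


Apply rule: Add -es (consonant + o). 'echo' becomes 'echoes'.

echoes


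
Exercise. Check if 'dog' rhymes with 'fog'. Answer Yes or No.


Rime (stressed vowel + following sounds) of 'dog': -og = /ɒg/
Rime of 'fog': -og = /ɒg/
/ɒg/ and /ɒg/ are the same ending sound, so the words rhyme.

Yes


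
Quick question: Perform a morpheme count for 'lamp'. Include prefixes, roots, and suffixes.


Decomposition: lamp (free morpheme) = 1 morpheme(s)

1 morphemes


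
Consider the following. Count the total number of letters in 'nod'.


Spell out 'nod' and number each letter: n(1), o(2), d(3). Total: 3 letters.

3


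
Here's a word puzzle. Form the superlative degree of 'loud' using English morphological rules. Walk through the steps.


Apply superlative formation (add -est): 'loud' -> 'loudest'.

loudest


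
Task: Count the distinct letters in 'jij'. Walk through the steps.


Unique letters in 'jij': {i, j} = 2 distinct letters.

2


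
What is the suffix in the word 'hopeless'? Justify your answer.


The word 'hopeless' = 'hope' (root) + '-less' (suffix). The suffix is '-less'.

less


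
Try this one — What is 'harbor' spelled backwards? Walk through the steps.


Reverse 'harbor' character by character: 'robrah'.

robrah


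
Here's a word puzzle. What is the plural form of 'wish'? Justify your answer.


Apply rule: Add -es (sibilant/fricative ending). 'wish' becomes 'wishes'.

wishes


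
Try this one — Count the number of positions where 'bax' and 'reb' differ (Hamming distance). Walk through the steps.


Alignment:
Position 1: 'b' vs 'r' = DIFFER
Position 2: 'a' vs 'e' = DIFFER
Position 3: 'x' vs 'b' = DIFFER
Total differences: 3

3


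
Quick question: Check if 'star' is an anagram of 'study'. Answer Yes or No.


Sorted letters of 'star': 'arst'
Sorted letters of 'study': 'dstuy'
They do not match.

No


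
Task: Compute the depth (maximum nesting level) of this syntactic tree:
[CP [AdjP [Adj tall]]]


Count bracket nesting levels:
'[' at pos 0: depth = 1
'[' at pos 4: depth = 2
'[' at pos 10: depth = 3
Maximum depth reached: 3

3


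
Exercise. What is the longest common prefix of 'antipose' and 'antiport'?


Compare from the start: 6 characters match: 'antipo'. Mismatch at position 7: 's' vs 'r'.

antipo


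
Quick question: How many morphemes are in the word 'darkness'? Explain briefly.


Decomposition: dark (root) + -ness (suffix) = 2 morpheme(s)

2 morphemes


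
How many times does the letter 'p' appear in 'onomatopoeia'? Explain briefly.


Letter 'p' in 'onomatopoeia': found at position(s) 8 = 1 occurrence(s).

1


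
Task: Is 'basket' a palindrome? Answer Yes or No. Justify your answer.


Forward: 'basket'
Reversed: 'teksab'
They differ.

No


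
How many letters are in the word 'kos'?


Spell out 'kos' and number each letter: k(1), o(2), s(3). Total: 3 letters.

3


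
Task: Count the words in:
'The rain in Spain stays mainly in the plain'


Split into words: The | rain | in | Spain | stays | mainly | in | the | plain = 9 words.

9


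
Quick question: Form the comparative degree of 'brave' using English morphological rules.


Apply comparative formation (ends in e: add -r): 'brave' -> 'braver'.

braver


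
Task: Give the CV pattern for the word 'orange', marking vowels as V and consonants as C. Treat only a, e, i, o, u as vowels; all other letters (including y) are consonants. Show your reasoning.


Letter mapping: o = V, r = C, a = V, n = C, g = C, e = V.

VCVCCV


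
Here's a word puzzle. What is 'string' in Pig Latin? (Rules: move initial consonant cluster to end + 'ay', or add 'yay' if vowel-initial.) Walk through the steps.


'string': move consonant cluster 'str' to end and add 'ay': 'ingstray'.

ingstray


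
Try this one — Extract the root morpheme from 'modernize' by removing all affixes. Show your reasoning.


Remove suffix '-ize' from 'modernize' to get root 'modern'.

modern


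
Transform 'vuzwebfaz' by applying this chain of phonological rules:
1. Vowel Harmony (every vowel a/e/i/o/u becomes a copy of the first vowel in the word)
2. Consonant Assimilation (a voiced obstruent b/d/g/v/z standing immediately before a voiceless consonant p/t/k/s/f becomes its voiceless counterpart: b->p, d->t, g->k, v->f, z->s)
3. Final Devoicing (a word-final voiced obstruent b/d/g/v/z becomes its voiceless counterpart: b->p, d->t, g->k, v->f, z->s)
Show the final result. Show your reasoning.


Starting form: 'vuzwebfaz'
Rule 1: Vowel Harmony: all vowels become 'u' (matching first vowel). 'vuzwebfaz' -> 'vuzwubfuz'
Rule 2: Consonant Assimilation: voiced obstruent before voiceless consonant becomes voiceless ('bf' -> 'pf'). 'vuzwubfuz' -> 'vuzwupfuz'
Rule 3: Final Devoicing: word-final voiced obstruent 'z' becomes voiceless 's'. 'vuzwupfuz' -> 'vuzwupfus'
Final form: 'vuzwupfus'

vuzwupfus


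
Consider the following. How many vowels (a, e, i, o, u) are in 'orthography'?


Vowels in 'orthography': o, o, a = 3 vowels.

3


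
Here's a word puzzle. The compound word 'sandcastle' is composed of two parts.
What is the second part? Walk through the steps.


Split 'sandcastle' into 'sand' + 'castle'. The second part is 'castle'.

castle


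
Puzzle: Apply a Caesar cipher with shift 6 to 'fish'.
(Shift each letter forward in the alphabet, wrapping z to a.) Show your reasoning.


Shift each letter by 6: f -> l, i -> o, s -> y, h -> n. Result: 'loyn'.

loyn


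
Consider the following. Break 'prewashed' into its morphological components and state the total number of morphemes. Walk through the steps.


Step 1: Identify prefix: 'pre' (meaning: before)
Step 2: Identify root: 'wash'
Step 3: Identify suffix(es): 'ed'
Decomposition: pre- (prefix: before) + wash (root) + -ed (suffix: past)
Total morphemes: 3

3 morphemes (pre- (prefix: before) + wash (root) + -ed (suffix: past))


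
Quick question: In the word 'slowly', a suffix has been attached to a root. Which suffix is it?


The word 'slowly' = 'slow' (root) + '-ly' (suffix). The suffix is '-ly'.

ly


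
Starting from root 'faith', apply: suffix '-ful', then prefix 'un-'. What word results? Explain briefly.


Step 1: Add suffix '-ful' to 'faith' = 'faithful'
Step 2: Add prefix 'un-' to 'faithful' = 'unfaithful'

unfaithful


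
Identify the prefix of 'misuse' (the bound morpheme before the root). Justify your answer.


The word 'misuse' = 'mis' (prefix) + 'use' (root). The prefix is 'mis'.

mis


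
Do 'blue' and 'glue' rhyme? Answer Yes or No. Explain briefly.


Rime (stressed vowel + following sounds) of 'blue': -ue = /uː/
Rime of 'glue': -ue = /uː/
/uː/ and /uː/ are the same ending sound, so the words rhyme.

Yes


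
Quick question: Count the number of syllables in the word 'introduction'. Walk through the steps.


Break 'introduction' into syllables: in-tro-duc-tion -> in | tro | duc | tion = 4 syllables

4 syllables


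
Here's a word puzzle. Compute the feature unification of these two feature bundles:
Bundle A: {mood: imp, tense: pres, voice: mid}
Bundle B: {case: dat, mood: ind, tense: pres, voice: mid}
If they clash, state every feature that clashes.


Compare features:
case: A=_ vs B=dat -> unified: dat
mood: A=imp vs B=ind -> CLASH
tense: A=pres vs B=pres -> unified: pres
voice: A=mid vs B=mid -> unified: mid
Clash detected on feature 'mood' (imp vs ind); unification fails.

CLASH on 'mood' (imp vs ind)


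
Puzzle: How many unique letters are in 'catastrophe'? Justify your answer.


Unique letters in 'catastrophe': {a, c, e, h, o, p, r, s, t} = 9 distinct letters.

9


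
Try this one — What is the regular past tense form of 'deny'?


Apply rule: Change -y to -ied. 'deny' becomes 'denied'.

denied


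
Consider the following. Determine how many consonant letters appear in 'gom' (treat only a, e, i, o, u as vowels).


Consonants in 'gom': g, m = 2 consonants.

2


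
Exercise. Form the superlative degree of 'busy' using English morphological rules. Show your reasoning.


Apply superlative formation (consonant + y: change y to i, add -est): 'busy' -> 'busiest'.

busiest


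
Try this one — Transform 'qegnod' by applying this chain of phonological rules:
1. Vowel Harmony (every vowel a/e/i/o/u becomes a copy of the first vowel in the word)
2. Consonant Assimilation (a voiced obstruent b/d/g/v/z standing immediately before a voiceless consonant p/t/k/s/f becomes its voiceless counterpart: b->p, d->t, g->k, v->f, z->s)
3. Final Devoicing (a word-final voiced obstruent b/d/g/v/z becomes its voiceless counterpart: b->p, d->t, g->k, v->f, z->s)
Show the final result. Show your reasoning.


Starting form: 'qegnod'
Rule 1: Vowel Harmony: all vowels become 'e' (matching first vowel). 'qegnod' -> 'qegned'
Rule 2: Consonant Assimilation: no voiced obstruent (b/d/g/v/z) stands immediately before a voiceless consonant (p/t/k/s/f). No change.
Rule 3: Final Devoicing: word-final voiced obstruent 'd' becomes voiceless 't'. 'qegned' -> 'qegnet'
Final form: 'qegnet'

qegnet


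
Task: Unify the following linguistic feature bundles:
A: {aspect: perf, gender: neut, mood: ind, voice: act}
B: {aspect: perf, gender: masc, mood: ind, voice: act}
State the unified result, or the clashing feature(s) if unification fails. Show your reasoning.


Compare features:
aspect: A=perf vs B=perf -> unified: perf
gender: A=neut vs B=masc -> CLASH
mood: A=ind vs B=ind -> unified: ind
voice: A=act vs B=act -> unified: act
Clash detected on feature 'gender' (neut vs masc); unification fails.

CLASH on 'gender' (neut vs masc)
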